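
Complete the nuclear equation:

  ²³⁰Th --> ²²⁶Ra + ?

Conserve mass number: 230 = 226 + A, so A = 4.
Conserve atomic number: 90 = 88 + Z, so Z = 2.
A = 4 and Z = 2 is ⁴He — an alpha particle.

alpha particle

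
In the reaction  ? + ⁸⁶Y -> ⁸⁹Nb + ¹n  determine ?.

alpha particle

Conserve mass number: A + 86 = 89 + 1, so A = 4.
Conserve atomic number: Z + 39 = 41 + 0, so Z = 2.
A = 4 and Z = 2 is ⁴He — an alpha particle.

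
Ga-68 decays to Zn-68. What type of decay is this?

ΔA = 68 − 68 = 0; ΔZ = 30 − 31 = -1.
A is unchanged and Z drops by 1 — a proton has become a neutron (β⁺ emission or electron capture).

beta-plus decay or electron capture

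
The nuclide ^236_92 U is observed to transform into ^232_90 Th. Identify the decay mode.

ΔA = 232 − 236 = -4; ΔZ = 90 − 92 = -2.
A drops by 4 and Z drops by 2 — the signature of alpha emission.

alpha decay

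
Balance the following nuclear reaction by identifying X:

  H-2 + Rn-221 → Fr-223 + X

gamma ray

Conserve mass number: 2 + 221 = 223 + A, so A = 0.
Conserve atomic number: 1 + 86 = 87 + Z, so Z = 0.
A = 0 and Z = 0 is γ — a gamma ray.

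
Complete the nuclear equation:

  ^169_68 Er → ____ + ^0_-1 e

Conserve mass number: 169 = A + 0, so A = 169.
Conserve atomic number: 68 = Z − 1, so Z = 69.
Z = 69 is thulium, so the species is ^169_69 Tm.

Tm-169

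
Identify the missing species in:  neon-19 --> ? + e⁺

F-19

Conserve mass number: 19 = A + 0, so A = 19.
Conserve atomic number: 10 = Z + 1, so Z = 9.
Z = 9 is fluorine, so the species is fluorine-19.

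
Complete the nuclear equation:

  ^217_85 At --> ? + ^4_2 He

Bi-213

Conserve mass number: 217 = A + 4, so A = 213.
Conserve atomic number: 85 = Z + 2, so Z = 83.
Z = 83 is bismuth, so the species is ^213_83 Bi.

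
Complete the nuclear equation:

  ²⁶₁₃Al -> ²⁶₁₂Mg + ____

Conserve mass number: 26 = 26 + A, so A = 0.
Conserve atomic number: 13 = 12 + Z, so Z = 1.
A = 0 and Z = 1 is ⁰₁e — a positron.

positron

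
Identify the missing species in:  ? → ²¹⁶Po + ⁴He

Conserve mass number: A = 216 + 4, so A = 220.
Conserve atomic number: Z = 84 + 2, so Z = 86.
Z = 86 is radon, so the species is ²²⁰Rn.

Rn-220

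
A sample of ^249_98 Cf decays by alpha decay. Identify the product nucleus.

Cm-245

Alpha decay: mass number changes by -4, atomic number by -2.
A: 249 − 4 = 245; Z: 98 − 2 = 96.
Z = 96 is curium, so the daughter is ^245_96 Cm.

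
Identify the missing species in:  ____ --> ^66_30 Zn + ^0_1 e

Conserve mass number: A = 66 + 0, so A = 66.
Conserve atomic number: Z = 30 + 1, so Z = 31.
Z = 31 is gallium, so the species is ^66_31 Ga.

Ga-66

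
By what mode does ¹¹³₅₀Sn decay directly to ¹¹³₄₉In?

ΔA = 113 − 113 = 0; ΔZ = 49 − 50 = -1.
A is unchanged and Z drops by 1 — a proton has become a neutron (β⁺ emission or electron capture).

beta-plus decay or electron capture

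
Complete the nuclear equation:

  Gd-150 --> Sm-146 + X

alpha particle

Conserve mass number: 150 = 146 + A, so A = 4.
Conserve atomic number: 64 = 62 + Z, so Z = 2.
A = 4 and Z = 2 is He-4 — an alpha particle.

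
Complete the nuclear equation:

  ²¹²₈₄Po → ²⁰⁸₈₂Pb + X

Conserve mass number: 212 = 208 + A, so A = 4.
Conserve atomic number: 84 = 82 + Z, so Z = 2.
A = 4 and Z = 2 is ⁴₂He — an alpha particle.

alpha particle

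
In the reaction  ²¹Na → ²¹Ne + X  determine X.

positron

Conserve mass number: 21 = 21 + A, so A = 0.
Conserve atomic number: 11 = 10 + Z, so Z = 1.
A = 0 and Z = 1 is e⁺ — a positron.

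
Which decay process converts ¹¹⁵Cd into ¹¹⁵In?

ΔA = 115 − 115 = 0; ΔZ = 49 − 48 = +1.
A is unchanged and Z rises by 1 — a neutron has become a proton (β⁻ decay).

beta-minus decay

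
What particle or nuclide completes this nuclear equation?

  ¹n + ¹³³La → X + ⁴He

Cs-130

Conserve mass number: 1 + 133 = A + 4, so A = 130.
Conserve atomic number: 0 + 57 = Z + 2, so Z = 55.
Z = 55 is caesium, so the species is ¹³⁰Cs.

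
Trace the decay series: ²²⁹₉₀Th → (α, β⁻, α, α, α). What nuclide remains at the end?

Start: (A, Z) = (229, 90).
After α: (225, 88).
After β⁻: (225, 89).
After α: (221, 87).
After α: (217, 85).
After α: (213, 83).
Z = 83 is bismuth.

Bi-213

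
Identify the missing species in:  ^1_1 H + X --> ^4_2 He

Conserve mass number: 1 + A = 4, so A = 3.
Conserve atomic number: 1 + Z = 2, so Z = 1.
A = 3 and Z = 1 is ^3_1 H — a triton.

triton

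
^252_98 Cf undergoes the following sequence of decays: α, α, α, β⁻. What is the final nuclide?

Start: (A, Z) = (252, 98).
After α: (248, 96).
After α: (244, 94).
After α: (240, 92).
After β⁻: (240, 93).
Z = 93 is neptunium.

Np-240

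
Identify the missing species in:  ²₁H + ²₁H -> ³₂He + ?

Conserve mass number: 2 + 2 = 3 + A, so A = 1.
Conserve atomic number: 1 + 1 = 2 + Z, so Z = 0.
A = 1 and Z = 0 is ¹₀n — a neutron.

neutron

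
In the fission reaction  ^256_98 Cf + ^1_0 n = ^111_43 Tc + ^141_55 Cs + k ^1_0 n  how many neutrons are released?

5

Conserve mass number: 257 = 111 + 141 + k, so k = 257 − 252 = 5.
Check atomic number: 98 = 43 + 55 + 0 = 98. ✓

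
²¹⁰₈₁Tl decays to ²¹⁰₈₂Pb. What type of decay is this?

beta-minus decay

ΔA = 210 − 210 = 0; ΔZ = 82 − 81 = +1.
A is unchanged and Z rises by 1 — a neutron has become a proton (β⁻ decay).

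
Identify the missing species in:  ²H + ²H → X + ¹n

Conserve mass number: 2 + 2 = A + 1, so A = 3.
Conserve atomic number: 1 + 1 = Z + 0, so Z = 2.
Z = 2 is helium, so the species is ³He.

He-3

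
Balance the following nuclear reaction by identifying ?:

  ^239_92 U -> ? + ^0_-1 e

Np-239

Conserve mass number: 239 = A + 0, so A = 239.
Conserve atomic number: 92 = Z − 1, so Z = 93.
Z = 93 is neptunium, so the species is ^239_93 Np.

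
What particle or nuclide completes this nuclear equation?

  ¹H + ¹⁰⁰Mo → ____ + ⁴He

Nb-97

Conserve mass number: 1 + 100 = A + 4, so A = 97.
Conserve atomic number: 1 + 42 = Z + 2, so Z = 41.
Z = 41 is niobium, so the species is ⁹⁷Nb.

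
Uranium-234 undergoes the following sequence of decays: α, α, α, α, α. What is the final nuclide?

Start: (A, Z) = (234, 92).
After α: (230, 90).
After α: (226, 88).
After α: (222, 86).
After α: (218, 84).
After α: (214, 82).
Z = 82 is lead.

Pb-214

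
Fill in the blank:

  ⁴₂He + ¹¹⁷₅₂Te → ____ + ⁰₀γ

Xe-121

Conserve mass number: 4 + 117 = A + 0, so A = 121.
Conserve atomic number: 2 + 52 = Z + 0, so Z = 54.
Z = 54 is xenon, so the species is ¹²¹₅₄Xe.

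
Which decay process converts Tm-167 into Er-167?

ΔA = 167 − 167 = 0; ΔZ = 68 − 69 = -1.
A is unchanged and Z drops by 1 — a proton has become a neutron (β⁺ emission or electron capture).

beta-plus decay or electron capture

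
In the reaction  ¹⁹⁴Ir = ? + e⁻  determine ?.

Conserve mass number: 194 = A + 0, so A = 194.
Conserve atomic number: 77 = Z − 1, so Z = 78.
Z = 78 is platinum, so the species is ¹⁹⁴Pt.

Pt-194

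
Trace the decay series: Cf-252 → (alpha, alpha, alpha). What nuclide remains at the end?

Start: (A, Z) = (252, 98).
After α: (248, 96).
After α: (244, 94).
After α: (240, 92).
Z = 92 is uranium.

U-240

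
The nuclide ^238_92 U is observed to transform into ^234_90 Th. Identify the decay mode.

alpha decay

ΔA = 234 − 238 = -4; ΔZ = 90 − 92 = -2.
A drops by 4 and Z drops by 2 — the signature of alpha emission.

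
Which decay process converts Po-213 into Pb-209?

ΔA = 209 − 213 = -4; ΔZ = 82 − 84 = -2.
A drops by 4 and Z drops by 2 — the signature of alpha emission.

alpha decay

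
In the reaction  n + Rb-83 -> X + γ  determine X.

Conserve mass number: 1 + 83 = A + 0, so A = 84.
Conserve atomic number: 0 + 37 = Z + 0, so Z = 37.
Z = 37 is rubidium, so the species is Rb-84.

Rb-84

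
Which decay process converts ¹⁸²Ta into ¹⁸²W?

ΔA = 182 − 182 = 0; ΔZ = 74 − 73 = +1.
A is unchanged and Z rises by 1 — a neutron has become a proton (β⁻ decay).

beta-minus decay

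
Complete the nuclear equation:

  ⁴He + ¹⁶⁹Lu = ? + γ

Conserve mass number: 4 + 169 = A + 0, so A = 173.
Conserve atomic number: 2 + 71 = Z + 0, so Z = 73.
Z = 73 is tantalum, so the species is ¹⁷³Ta.

Ta-173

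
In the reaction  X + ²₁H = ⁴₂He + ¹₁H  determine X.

Conserve mass number: A + 2 = 4 + 1, so A = 3.
Conserve atomic number: Z + 1 = 2 + 1, so Z = 2.
Z = 2 is helium, so the species is ³₂He.

He-3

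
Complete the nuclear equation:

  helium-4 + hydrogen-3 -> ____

Conserve mass number: 4 + 3 = A, so A = 7.
Conserve atomic number: 2 + 1 = Z, so Z = 3.
Z = 3 is lithium, so the species is lithium-7.

Li-7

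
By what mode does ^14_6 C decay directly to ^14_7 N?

beta-minus decay

ΔA = 14 − 14 = 0; ΔZ = 7 − 6 = +1.
A is unchanged and Z rises by 1 — a neutron has become a proton (β⁻ decay).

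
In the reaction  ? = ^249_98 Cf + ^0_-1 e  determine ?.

Conserve mass number: A = 249 + 0, so A = 249.
Conserve atomic number: Z = 98 − 1, so Z = 97.
Z = 97 is berkelium, so the species is ^249_97 Bk.

Bk-249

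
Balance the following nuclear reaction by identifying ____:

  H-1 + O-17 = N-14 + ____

alpha particle

Conserve mass number: 1 + 17 = 14 + A, so A = 4.
Conserve atomic number: 1 + 8 = 7 + Z, so Z = 2.
A = 4 and Z = 2 is He-4 — an alpha particle.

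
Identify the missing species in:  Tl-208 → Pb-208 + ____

beta-minus particle

Conserve mass number: 208 = 208 + A, so A = 0.
Conserve atomic number: 81 = 82 + Z, so Z = -1.
A = 0 and Z = -1 is e⁻ — a beta-minus particle.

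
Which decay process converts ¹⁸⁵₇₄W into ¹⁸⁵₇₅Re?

ΔA = 185 − 185 = 0; ΔZ = 75 − 74 = +1.
A is unchanged and Z rises by 1 — a neutron has become a proton (β⁻ decay).

beta-minus decay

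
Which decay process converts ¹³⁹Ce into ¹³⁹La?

beta-plus decay or electron capture

ΔA = 139 − 139 = 0; ΔZ = 57 − 58 = -1.
A is unchanged and Z drops by 1 — a proton has become a neutron (β⁺ emission or electron capture).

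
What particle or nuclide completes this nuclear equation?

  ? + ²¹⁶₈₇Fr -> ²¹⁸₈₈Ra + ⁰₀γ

Conserve mass number: A + 216 = 218 + 0, so A = 2.
Conserve atomic number: Z + 87 = 88 + 0, so Z = 1.
A = 2 and Z = 1 is ²₁H — a deuteron.

deuteron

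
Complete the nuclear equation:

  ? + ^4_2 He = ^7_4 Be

Conserve mass number: A + 4 = 7, so A = 3.
Conserve atomic number: Z + 2 = 4, so Z = 2.
Z = 2 is helium, so the species is ^3_2 He.

He-3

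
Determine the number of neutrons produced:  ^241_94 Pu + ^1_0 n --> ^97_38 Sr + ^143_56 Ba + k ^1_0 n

2

Conserve mass number: 242 = 97 + 143 + k, so k = 242 − 240 = 2.
Check atomic number: 94 = 38 + 56 + 0 = 94. ✓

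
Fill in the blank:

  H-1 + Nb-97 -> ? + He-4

Conserve mass number: 1 + 97 = A + 4, so A = 94.
Conserve atomic number: 1 + 41 = Z + 2, so Z = 40.
Z = 40 is zirconium, so the species is Zr-94.

Zr-94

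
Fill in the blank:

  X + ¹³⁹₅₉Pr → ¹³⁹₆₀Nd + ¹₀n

Conserve mass number: A + 139 = 139 + 1, so A = 1.
Conserve atomic number: Z + 59 = 60 + 0, so Z = 1.
A = 1 and Z = 1 is ¹₁H — a proton.

proton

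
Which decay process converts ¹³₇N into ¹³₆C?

ΔA = 13 − 13 = 0; ΔZ = 6 − 7 = -1.
A is unchanged and Z drops by 1 — a proton has become a neutron (β⁺ emission or electron capture).

beta-plus decay or electron capture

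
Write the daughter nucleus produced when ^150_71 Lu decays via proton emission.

Proton emission: mass number changes by -1, atomic number by -1.
A: 150 − 1 = 149; Z: 71 − 1 = 70.
Z = 70 is ytterbium, so the daughter is ^149_70 Yb.

Yb-149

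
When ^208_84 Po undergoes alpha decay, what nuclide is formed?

Alpha decay: mass number changes by -4, atomic number by -2.
A: 208 − 4 = 204; Z: 84 − 2 = 82.
Z = 82 is lead, so the daughter is ^204_82 Pb.

Pb-204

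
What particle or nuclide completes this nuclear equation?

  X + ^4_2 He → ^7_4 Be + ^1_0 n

alpha particle

Conserve mass number: A + 4 = 7 + 1, so A = 4.
Conserve atomic number: Z + 2 = 4 + 0, so Z = 2.
A = 4 and Z = 2 is ^4_2 He — an alpha particle.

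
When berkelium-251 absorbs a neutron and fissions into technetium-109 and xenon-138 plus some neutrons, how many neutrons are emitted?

Conserve mass number: 252 = 109 + 138 + k, so k = 252 − 247 = 5.
Check atomic number: 97 = 43 + 54 + 0 = 97. ✓

5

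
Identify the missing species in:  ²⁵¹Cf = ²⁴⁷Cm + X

Conserve mass number: 251 = 247 + A, so A = 4.
Conserve atomic number: 98 = 96 + Z, so Z = 2.
A = 4 and Z = 2 is ⁴He — an alpha particle.

alpha particle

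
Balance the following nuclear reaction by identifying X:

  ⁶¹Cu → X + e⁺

Conserve mass number: 61 = A + 0, so A = 61.
Conserve atomic number: 29 = Z + 1, so Z = 28.
Z = 28 is nickel, so the species is ⁶¹Ni.

Ni-61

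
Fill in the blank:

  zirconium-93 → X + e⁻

Nb-93

Conserve mass number: 93 = A + 0, so A = 93.
Conserve atomic number: 40 = Z − 1, so Z = 41.
Z = 41 is niobium, so the species is niobium-93.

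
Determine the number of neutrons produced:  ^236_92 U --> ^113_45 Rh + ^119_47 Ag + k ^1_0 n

Conserve mass number: 236 = 113 + 119 + k, so k = 236 − 232 = 4.
Check atomic number: 92 = 45 + 47 + 0 = 92. ✓

4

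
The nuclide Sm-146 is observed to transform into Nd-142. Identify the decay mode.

ΔA = 142 − 146 = -4; ΔZ = 60 − 62 = -2.
A drops by 4 and Z drops by 2 — the signature of alpha emission.

alpha decay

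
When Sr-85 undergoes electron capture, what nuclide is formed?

Electron capture: mass number changes by +0, atomic number by -1.
A: 85 = 85; Z: 38 − 1 = 37.
Z = 37 is rubidium, so the daughter is Rb-85.

Rb-85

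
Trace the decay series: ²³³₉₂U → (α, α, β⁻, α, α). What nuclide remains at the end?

At-217

Start: (A, Z) = (233, 92).
After α: (229, 90).
After α: (225, 88).
After β⁻: (225, 89).
After α: (221, 87).
After α: (217, 85).
Z = 85 is astatine.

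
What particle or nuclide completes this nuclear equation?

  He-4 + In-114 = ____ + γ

Conserve mass number: 4 + 114 = A + 0, so A = 118.
Conserve atomic number: 2 + 49 = Z + 0, so Z = 51.
Z = 51 is antimony, so the species is Sb-118.

Sb-118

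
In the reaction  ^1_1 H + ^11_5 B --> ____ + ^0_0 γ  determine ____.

C-12

Conserve mass number: 1 + 11 = A + 0, so A = 12.
Conserve atomic number: 1 + 5 = Z + 0, so Z = 6.
Z = 6 is carbon, so the species is ^12_6 C.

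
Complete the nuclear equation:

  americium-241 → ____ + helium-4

Conserve mass number: 241 = A + 4, so A = 237.
Conserve atomic number: 95 = Z + 2, so Z = 93.
Z = 93 is neptunium, so the species is neptunium-237.

Np-237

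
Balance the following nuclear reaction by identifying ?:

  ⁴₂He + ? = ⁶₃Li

deuteron

Conserve mass number: 4 + A = 6, so A = 2.
Conserve atomic number: 2 + Z = 3, so Z = 1.
A = 2 and Z = 1 is ²₁H — a deuteron.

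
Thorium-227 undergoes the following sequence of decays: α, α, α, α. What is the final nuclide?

Start: (A, Z) = (227, 90).
After α: (223, 88).
After α: (219, 86).
After α: (215, 84).
After α: (211, 82).
Z = 82 is lead.

Pb-211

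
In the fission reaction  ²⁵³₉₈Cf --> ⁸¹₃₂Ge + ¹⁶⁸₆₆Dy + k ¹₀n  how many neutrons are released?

Conserve mass number: 253 = 81 + 168 + k, so k = 253 − 249 = 4.
Check atomic number: 98 = 32 + 66 + 0 = 98. ✓

4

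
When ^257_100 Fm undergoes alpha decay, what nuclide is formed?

Cf-253

Alpha decay: mass number changes by -4, atomic number by -2.
A: 257 − 4 = 253; Z: 100 − 2 = 98.
Z = 98 is californium, so the daughter is ^253_98 Cf.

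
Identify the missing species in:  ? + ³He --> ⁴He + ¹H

Conserve mass number: A + 3 = 4 + 1, so A = 2.
Conserve atomic number: Z + 2 = 2 + 1, so Z = 1.
A = 2 and Z = 1 is ²H — a deuteron.

deuteron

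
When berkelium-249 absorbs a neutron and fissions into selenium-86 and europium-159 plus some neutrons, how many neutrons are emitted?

5

Conserve mass number: 250 = 86 + 159 + k, so k = 250 − 245 = 5.
Check atomic number: 97 = 34 + 63 + 0 = 97. ✓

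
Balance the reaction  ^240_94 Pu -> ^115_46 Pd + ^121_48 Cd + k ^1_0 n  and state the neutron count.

4

Conserve mass number: 240 = 115 + 121 + k, so k = 240 − 236 = 4.
Check atomic number: 94 = 46 + 48 + 0 = 94. ✓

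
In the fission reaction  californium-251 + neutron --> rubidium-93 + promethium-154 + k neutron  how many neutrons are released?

5

Conserve mass number: 252 = 93 + 154 + k, so k = 252 − 247 = 5.
Check atomic number: 98 = 37 + 61 + 0 = 98. ✓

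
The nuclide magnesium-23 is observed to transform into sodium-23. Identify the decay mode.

ΔA = 23 − 23 = 0; ΔZ = 11 − 12 = -1.
A is unchanged and Z drops by 1 — a proton has become a neutron (β⁺ emission or electron capture).

beta-plus decay or electron capture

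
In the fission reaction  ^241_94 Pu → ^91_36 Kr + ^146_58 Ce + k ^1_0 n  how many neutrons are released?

Conserve mass number: 241 = 91 + 146 + k, so k = 241 − 237 = 4.
Check atomic number: 94 = 36 + 58 + 0 = 94. ✓

4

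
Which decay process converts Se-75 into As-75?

beta-plus decay or electron capture

ΔA = 75 − 75 = 0; ΔZ = 33 − 34 = -1.
A is unchanged and Z drops by 1 — a proton has become a neutron (β⁺ emission or electron capture).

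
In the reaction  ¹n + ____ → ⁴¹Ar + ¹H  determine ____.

Conserve mass number: 1 + A = 41 + 1, so A = 41.
Conserve atomic number: 0 + Z = 18 + 1, so Z = 19.
Z = 19 is potassium, so the species is ⁴¹K.

K-41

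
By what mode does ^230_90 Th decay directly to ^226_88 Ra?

alpha decay

ΔA = 226 − 230 = -4; ΔZ = 88 − 90 = -2.
A drops by 4 and Z drops by 2 — the signature of alpha emission.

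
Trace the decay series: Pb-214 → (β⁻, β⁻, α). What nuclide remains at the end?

Pb-210

Start: (A, Z) = (214, 82).
After β⁻: (214, 83).
After β⁻: (214, 84).
After α: (210, 82).
Z = 82 is lead.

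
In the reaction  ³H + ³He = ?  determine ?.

Conserve mass number: 3 + 3 = A, so A = 6.
Conserve atomic number: 1 + 2 = Z, so Z = 3.
Z = 3 is lithium, so the species is ⁶Li.

Li-6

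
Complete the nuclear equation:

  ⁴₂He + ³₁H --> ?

Li-7

Conserve mass number: 4 + 3 = A, so A = 7.
Conserve atomic number: 2 + 1 = Z, so Z = 3.
Z = 3 is lithium, so the species is ⁷₃Li.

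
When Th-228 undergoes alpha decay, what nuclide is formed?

Alpha decay: mass number changes by -4, atomic number by -2.
A: 228 − 4 = 224; Z: 90 − 2 = 88.
Z = 88 is radium, so the daughter is Ra-224.

Ra-224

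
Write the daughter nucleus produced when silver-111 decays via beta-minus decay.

Cd-111

Beta-minus decay: mass number changes by +0, atomic number by +1.
A: 111 = 111; Z: 47 + 1 = 48.
Z = 48 is cadmium, so the daughter is cadmium-111.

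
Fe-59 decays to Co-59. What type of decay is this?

beta-minus decay

ΔA = 59 − 59 = 0; ΔZ = 27 − 26 = +1.
A is unchanged and Z rises by 1 — a neutron has become a proton (β⁻ decay).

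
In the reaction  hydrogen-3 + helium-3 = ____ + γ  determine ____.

Conserve mass number: 3 + 3 = A + 0, so A = 6.
Conserve atomic number: 1 + 2 = Z + 0, so Z = 3.
Z = 3 is lithium, so the species is lithium-6.

Li-6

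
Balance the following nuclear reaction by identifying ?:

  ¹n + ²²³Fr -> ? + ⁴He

At-220

Conserve mass number: 1 + 223 = A + 4, so A = 220.
Conserve atomic number: 0 + 87 = Z + 2, so Z = 85.
Z = 85 is astatine, so the species is ²²⁰At.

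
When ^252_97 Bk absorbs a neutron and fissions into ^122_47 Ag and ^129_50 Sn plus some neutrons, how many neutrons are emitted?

Conserve mass number: 253 = 122 + 129 + k, so k = 253 − 251 = 2.
Check atomic number: 97 = 47 + 50 + 0 = 97. ✓

2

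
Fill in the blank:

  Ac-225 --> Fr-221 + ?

alpha particle

Conserve mass number: 225 = 221 + A, so A = 4.
Conserve atomic number: 89 = 87 + Z, so Z = 2.
A = 4 and Z = 2 is He-4 — an alpha particle.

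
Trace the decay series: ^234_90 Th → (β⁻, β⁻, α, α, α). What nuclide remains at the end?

Start: (A, Z) = (234, 90).
After β⁻: (234, 91).
After β⁻: (234, 92).
After α: (230, 90).
After α: (226, 88).
After α: (222, 86).
Z = 86 is radon.

Rn-222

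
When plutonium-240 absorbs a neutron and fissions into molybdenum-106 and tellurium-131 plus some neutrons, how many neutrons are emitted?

4

Conserve mass number: 241 = 106 + 131 + k, so k = 241 − 237 = 4.
Check atomic number: 94 = 42 + 52 + 0 = 94. ✓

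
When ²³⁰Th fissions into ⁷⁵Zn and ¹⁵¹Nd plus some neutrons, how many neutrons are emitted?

4

Conserve mass number: 230 = 75 + 151 + k, so k = 230 − 226 = 4.
Check atomic number: 90 = 30 + 60 + 0 = 90. ✓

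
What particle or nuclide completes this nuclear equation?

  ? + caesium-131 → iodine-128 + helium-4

neutron

Conserve mass number: A + 131 = 128 + 4, so A = 1.
Conserve atomic number: Z + 55 = 53 + 2, so Z = 0.
A = 1 and Z = 0 is neutron — a neutron.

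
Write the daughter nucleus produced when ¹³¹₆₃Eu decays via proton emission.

Proton emission: mass number changes by -1, atomic number by -1.
A: 131 − 1 = 130; Z: 63 − 1 = 62.
Z = 62 is samarium, so the daughter is ¹³⁰₆₂Sm.

Sm-130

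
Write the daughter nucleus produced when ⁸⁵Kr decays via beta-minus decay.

Rb-85

Beta-minus decay: mass number changes by +0, atomic number by +1.
A: 85 = 85; Z: 36 + 1 = 37.
Z = 37 is rubidium, so the daughter is ⁸⁵Rb.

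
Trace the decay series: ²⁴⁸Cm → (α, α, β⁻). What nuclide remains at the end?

Start: (A, Z) = (248, 96).
After α: (244, 94).
After α: (240, 92).
After β⁻: (240, 93).
Z = 93 is neptunium.

Np-240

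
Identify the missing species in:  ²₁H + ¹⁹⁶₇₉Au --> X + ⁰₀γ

Conserve mass number: 2 + 196 = A + 0, so A = 198.
Conserve atomic number: 1 + 79 = Z + 0, so Z = 80.
Z = 80 is mercury, so the species is ¹⁹⁸₈₀Hg.

Hg-198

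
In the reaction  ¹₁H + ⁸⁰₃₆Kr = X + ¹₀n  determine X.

Rb-80

Conserve mass number: 1 + 80 = A + 1, so A = 80.
Conserve atomic number: 1 + 36 = Z + 0, so Z = 37.
Z = 37 is rubidium, so the species is ⁸⁰₃₇Rb.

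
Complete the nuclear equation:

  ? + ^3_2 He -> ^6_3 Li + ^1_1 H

Conserve mass number: A + 3 = 6 + 1, so A = 4.
Conserve atomic number: Z + 2 = 3 + 1, so Z = 2.
A = 4 and Z = 2 is ^4_2 He — an alpha particle.

alpha particle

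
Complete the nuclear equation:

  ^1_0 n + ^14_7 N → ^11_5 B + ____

Conserve mass number: 1 + 14 = 11 + A, so A = 4.
Conserve atomic number: 0 + 7 = 5 + Z, so Z = 2.
A = 4 and Z = 2 is ^4_2 He — an alpha particle.

alpha particle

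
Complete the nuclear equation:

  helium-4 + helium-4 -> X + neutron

Be-7

Conserve mass number: 4 + 4 = A + 1, so A = 7.
Conserve atomic number: 2 + 2 = Z + 0, so Z = 4.
Z = 4 is beryllium, so the species is beryllium-7.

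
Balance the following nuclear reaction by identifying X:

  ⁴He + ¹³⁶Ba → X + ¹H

Conserve mass number: 4 + 136 = A + 1, so A = 139.
Conserve atomic number: 2 + 56 = Z + 1, so Z = 57.
Z = 57 is lanthanum, so the species is ¹³⁹La.

La-139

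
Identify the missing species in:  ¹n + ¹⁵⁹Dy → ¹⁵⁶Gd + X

alpha particle

Conserve mass number: 1 + 159 = 156 + A, so A = 4.
Conserve atomic number: 0 + 66 = 64 + Z, so Z = 2.
A = 4 and Z = 2 is ⁴He — an alpha particle.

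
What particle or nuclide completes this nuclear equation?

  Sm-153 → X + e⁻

Conserve mass number: 153 = A + 0, so A = 153.
Conserve atomic number: 62 = Z − 1, so Z = 63.
Z = 63 is europium, so the species is Eu-153.

Eu-153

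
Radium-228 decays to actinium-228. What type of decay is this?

ΔA = 228 − 228 = 0; ΔZ = 89 − 88 = +1.
A is unchanged and Z rises by 1 — a neutron has become a proton (β⁻ decay).

beta-minus decay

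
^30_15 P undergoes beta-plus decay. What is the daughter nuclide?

Beta-plus decay: mass number changes by +0, atomic number by -1.
A: 30 = 30; Z: 15 − 1 = 14.
Z = 14 is silicon, so the daughter is ^30_14 Si.

Si-30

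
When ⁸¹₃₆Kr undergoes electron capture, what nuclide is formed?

Electron capture: mass number changes by +0, atomic number by -1.
A: 81 = 81; Z: 36 − 1 = 35.
Z = 35 is bromine, so the daughter is ⁸¹₃₅Br.

Br-81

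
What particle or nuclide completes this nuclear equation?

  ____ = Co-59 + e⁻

Fe-59

Conserve mass number: A = 59 + 0, so A = 59.
Conserve atomic number: Z = 27 − 1, so Z = 26.
Z = 26 is iron, so the species is Fe-59.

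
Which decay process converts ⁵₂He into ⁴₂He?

neutron emission

ΔA = 4 − 5 = -1; ΔZ = 2 − 2 = +0.
A drops by 1 with Z unchanged — a neutron was emitted.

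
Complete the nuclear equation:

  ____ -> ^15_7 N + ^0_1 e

Conserve mass number: A = 15 + 0, so A = 15.
Conserve atomic number: Z = 7 + 1, so Z = 8.
Z = 8 is oxygen, so the species is ^15_8 O.

O-15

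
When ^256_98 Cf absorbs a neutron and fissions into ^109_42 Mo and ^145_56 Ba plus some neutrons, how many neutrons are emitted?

Conserve mass number: 257 = 109 + 145 + k, so k = 257 − 254 = 3.
Check atomic number: 98 = 42 + 56 + 0 = 98. ✓

3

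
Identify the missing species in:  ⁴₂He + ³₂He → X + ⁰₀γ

Be-7

Conserve mass number: 4 + 3 = A + 0, so A = 7.
Conserve atomic number: 2 + 2 = Z + 0, so Z = 4.
Z = 4 is beryllium, so the species is ⁷₄Be.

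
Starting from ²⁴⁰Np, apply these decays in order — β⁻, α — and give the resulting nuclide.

U-236

Start: (A, Z) = (240, 93).
After β⁻: (240, 94).
After α: (236, 92).
Z = 92 is uranium.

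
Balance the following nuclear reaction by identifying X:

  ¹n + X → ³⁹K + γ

K-38

Conserve mass number: 1 + A = 39 + 0, so A = 38.
Conserve atomic number: 0 + Z = 19 + 0, so Z = 19.
Z = 19 is potassium, so the species is ³⁸K.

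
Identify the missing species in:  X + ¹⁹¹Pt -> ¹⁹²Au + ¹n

deuteron

Conserve mass number: A + 191 = 192 + 1, so A = 2.
Conserve atomic number: Z + 78 = 79 + 0, so Z = 1.
A = 2 and Z = 1 is ²H — a deuteron.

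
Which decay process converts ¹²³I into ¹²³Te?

beta-plus decay or electron capture

ΔA = 123 − 123 = 0; ΔZ = 52 − 53 = -1.
A is unchanged and Z drops by 1 — a proton has become a neutron (β⁺ emission or electron capture).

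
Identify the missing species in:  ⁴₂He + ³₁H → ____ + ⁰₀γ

Conserve mass number: 4 + 3 = A + 0, so A = 7.
Conserve atomic number: 2 + 1 = Z + 0, so Z = 3.
Z = 3 is lithium, so the species is ⁷₃Li.

Li-7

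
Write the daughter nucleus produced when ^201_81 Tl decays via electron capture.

Hg-201

Electron capture: mass number changes by +0, atomic number by -1.
A: 201 = 201; Z: 81 − 1 = 80.
Z = 80 is mercury, so the daughter is ^201_80 Hg.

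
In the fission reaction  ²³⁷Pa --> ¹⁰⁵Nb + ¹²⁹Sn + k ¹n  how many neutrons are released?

3

Conserve mass number: 237 = 105 + 129 + k, so k = 237 − 234 = 3.
Check atomic number: 91 = 41 + 50 + 0 = 91. ✓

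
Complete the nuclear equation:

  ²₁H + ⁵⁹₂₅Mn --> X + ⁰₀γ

Fe-61

Conserve mass number: 2 + 59 = A + 0, so A = 61.
Conserve atomic number: 1 + 25 = Z + 0, so Z = 26.
Z = 26 is iron, so the species is ⁶¹₂₆Fe.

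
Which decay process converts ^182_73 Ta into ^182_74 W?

beta-minus decay

ΔA = 182 − 182 = 0; ΔZ = 74 − 73 = +1.
A is unchanged and Z rises by 1 — a neutron has become a proton (β⁻ decay).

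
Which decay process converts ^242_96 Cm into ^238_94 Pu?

alpha decay

ΔA = 238 − 242 = -4; ΔZ = 94 − 96 = -2.
A drops by 4 and Z drops by 2 — the signature of alpha emission.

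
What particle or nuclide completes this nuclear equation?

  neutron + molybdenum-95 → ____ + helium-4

Zr-92

Conserve mass number: 1 + 95 = A + 4, so A = 92.
Conserve atomic number: 0 + 42 = Z + 2, so Z = 40.
Z = 40 is zirconium, so the species is zirconium-92.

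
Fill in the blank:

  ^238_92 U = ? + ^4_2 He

Conserve mass number: 238 = A + 4, so A = 234.
Conserve atomic number: 92 = Z + 2, so Z = 90.
Z = 90 is thorium, so the species is ^234_90 Th.

Th-234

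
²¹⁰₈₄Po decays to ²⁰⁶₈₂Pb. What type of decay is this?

ΔA = 206 − 210 = -4; ΔZ = 82 − 84 = -2.
A drops by 4 and Z drops by 2 — the signature of alpha emission.

alpha decay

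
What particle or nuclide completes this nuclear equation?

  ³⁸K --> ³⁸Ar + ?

positron

Conserve mass number: 38 = 38 + A, so A = 0.
Conserve atomic number: 19 = 18 + Z, so Z = 1.
A = 0 and Z = 1 is e⁺ — a positron.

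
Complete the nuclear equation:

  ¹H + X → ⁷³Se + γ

As-72

Conserve mass number: 1 + A = 73 + 0, so A = 72.
Conserve atomic number: 1 + Z = 34 + 0, so Z = 33.
Z = 33 is arsenic, so the species is ⁷²As.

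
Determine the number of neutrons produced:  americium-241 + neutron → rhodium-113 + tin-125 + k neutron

4

Conserve mass number: 242 = 113 + 125 + k, so k = 242 − 238 = 4.
Check atomic number: 95 = 45 + 50 + 0 = 95. ✓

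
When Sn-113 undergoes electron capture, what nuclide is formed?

Electron capture: mass number changes by +0, atomic number by -1.
A: 113 = 113; Z: 50 − 1 = 49.
Z = 49 is indium, so the daughter is In-113.

In-113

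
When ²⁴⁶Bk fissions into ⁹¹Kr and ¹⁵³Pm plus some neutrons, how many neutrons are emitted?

2

Conserve mass number: 246 = 91 + 153 + k, so k = 246 − 244 = 2.
Check atomic number: 97 = 36 + 61 + 0 = 97. ✓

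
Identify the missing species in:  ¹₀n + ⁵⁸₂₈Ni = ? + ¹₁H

Conserve mass number: 1 + 58 = A + 1, so A = 58.
Conserve atomic number: 0 + 28 = Z + 1, so Z = 27.
Z = 27 is cobalt, so the species is ⁵⁸₂₇Co.

Co-58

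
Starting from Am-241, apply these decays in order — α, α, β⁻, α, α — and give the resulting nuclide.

Start: (A, Z) = (241, 95).
After α: (237, 93).
After α: (233, 91).
After β⁻: (233, 92).
After α: (229, 90).
After α: (225, 88).
Z = 88 is radium.

Ra-225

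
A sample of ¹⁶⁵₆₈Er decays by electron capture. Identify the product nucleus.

Electron capture: mass number changes by +0, atomic number by -1.
A: 165 = 165; Z: 68 − 1 = 67.
Z = 67 is holmium, so the daughter is ¹⁶⁵₆₇Ho.

Ho-165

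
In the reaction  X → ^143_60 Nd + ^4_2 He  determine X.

Sm-147

Conserve mass number: A = 143 + 4, so A = 147.
Conserve atomic number: Z = 60 + 2, so Z = 62.
Z = 62 is samarium, so the species is ^147_62 Sm.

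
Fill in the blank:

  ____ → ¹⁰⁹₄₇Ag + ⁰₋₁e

Pd-109

Conserve mass number: A = 109 + 0, so A = 109.
Conserve atomic number: Z = 47 − 1, so Z = 46.
Z = 46 is palladium, so the species is ¹⁰⁹₄₆Pd.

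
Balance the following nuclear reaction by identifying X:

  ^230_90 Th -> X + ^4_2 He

Conserve mass number: 230 = A + 4, so A = 226.
Conserve atomic number: 90 = Z + 2, so Z = 88.
Z = 88 is radium, so the species is ^226_88 Ra.

Ra-226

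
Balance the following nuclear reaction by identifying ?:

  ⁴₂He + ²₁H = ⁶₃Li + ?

gamma ray

Conserve mass number: 4 + 2 = 6 + A, so A = 0.
Conserve atomic number: 2 + 1 = 3 + Z, so Z = 0.
A = 0 and Z = 0 is ⁰₀γ — a gamma ray.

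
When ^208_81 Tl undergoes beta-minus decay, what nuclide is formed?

Beta-minus decay: mass number changes by +0, atomic number by +1.
A: 208 = 208; Z: 81 + 1 = 82.
Z = 82 is lead, so the daughter is ^208_82 Pb.

Pb-208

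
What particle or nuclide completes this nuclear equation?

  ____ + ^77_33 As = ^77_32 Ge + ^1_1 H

Conserve mass number: A + 77 = 77 + 1, so A = 1.
Conserve atomic number: Z + 33 = 32 + 1, so Z = 0.
A = 1 and Z = 0 is ^1_0 n — a neutron.

neutron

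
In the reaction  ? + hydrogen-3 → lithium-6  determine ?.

Conserve mass number: A + 3 = 6, so A = 3.
Conserve atomic number: Z + 1 = 3, so Z = 2.
Z = 2 is helium, so the species is helium-3.

He-3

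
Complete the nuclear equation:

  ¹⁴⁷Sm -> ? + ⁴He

Conserve mass number: 147 = A + 4, so A = 143.
Conserve atomic number: 62 = Z + 2, so Z = 60.
Z = 60 is neodymium, so the species is ¹⁴³Nd.

Nd-143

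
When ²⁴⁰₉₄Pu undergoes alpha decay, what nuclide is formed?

U-236

Alpha decay: mass number changes by -4, atomic number by -2.
A: 240 − 4 = 236; Z: 94 − 2 = 92.
Z = 92 is uranium, so the daughter is ²³⁶₉₂U.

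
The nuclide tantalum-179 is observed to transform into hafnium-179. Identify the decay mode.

beta-plus decay or electron capture

ΔA = 179 − 179 = 0; ΔZ = 72 − 73 = -1.
A is unchanged and Z drops by 1 — a proton has become a neutron (β⁺ emission or electron capture).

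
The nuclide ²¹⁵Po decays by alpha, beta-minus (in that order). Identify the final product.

Bi-211

Start: (A, Z) = (215, 84).
After α: (211, 82).
After β⁻: (211, 83).
Z = 83 is bismuth.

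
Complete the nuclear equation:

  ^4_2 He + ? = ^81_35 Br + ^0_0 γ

Conserve mass number: 4 + A = 81 + 0, so A = 77.
Conserve atomic number: 2 + Z = 35 + 0, so Z = 33.
Z = 33 is arsenic, so the species is ^77_33 As.

As-77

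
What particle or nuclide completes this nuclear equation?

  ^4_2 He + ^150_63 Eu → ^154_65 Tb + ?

Conserve mass number: 4 + 150 = 154 + A, so A = 0.
Conserve atomic number: 2 + 63 = 65 + Z, so Z = 0.
A = 0 and Z = 0 is ^0_0 γ — a gamma ray.

gamma ray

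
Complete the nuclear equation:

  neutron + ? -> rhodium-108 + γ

Conserve mass number: 1 + A = 108 + 0, so A = 107.
Conserve atomic number: 0 + Z = 45 + 0, so Z = 45.
Z = 45 is rhodium, so the species is rhodium-107.

Rh-107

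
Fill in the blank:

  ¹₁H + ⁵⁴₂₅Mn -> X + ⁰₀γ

Conserve mass number: 1 + 54 = A + 0, so A = 55.
Conserve atomic number: 1 + 25 = Z + 0, so Z = 26.
Z = 26 is iron, so the species is ⁵⁵₂₆Fe.

Fe-55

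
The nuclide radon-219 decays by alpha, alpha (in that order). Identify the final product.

Pb-211

Start: (A, Z) = (219, 86).
After α: (215, 84).
After α: (211, 82).
Z = 82 is lead.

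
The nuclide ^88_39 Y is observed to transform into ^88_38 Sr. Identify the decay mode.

beta-plus decay or electron capture

ΔA = 88 − 88 = 0; ΔZ = 38 − 39 = -1.
A is unchanged and Z drops by 1 — a proton has become a neutron (β⁺ emission or electron capture).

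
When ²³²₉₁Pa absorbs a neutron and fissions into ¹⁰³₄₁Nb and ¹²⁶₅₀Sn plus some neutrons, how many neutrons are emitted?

Conserve mass number: 233 = 103 + 126 + k, so k = 233 − 229 = 4.
Check atomic number: 91 = 41 + 50 + 0 = 91. ✓

4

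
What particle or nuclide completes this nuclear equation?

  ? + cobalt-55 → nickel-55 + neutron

proton

Conserve mass number: A + 55 = 55 + 1, so A = 1.
Conserve atomic number: Z + 27 = 28 + 0, so Z = 1.
A = 1 and Z = 1 is hydrogen-1 — a proton.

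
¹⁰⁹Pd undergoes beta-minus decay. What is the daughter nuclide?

Ag-109

Beta-minus decay: mass number changes by +0, atomic number by +1.
A: 109 = 109; Z: 46 + 1 = 47.
Z = 47 is silver, so the daughter is ¹⁰⁹Ag.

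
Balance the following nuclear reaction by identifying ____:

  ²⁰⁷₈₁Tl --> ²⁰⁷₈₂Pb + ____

Conserve mass number: 207 = 207 + A, so A = 0.
Conserve atomic number: 81 = 82 + Z, so Z = -1.
A = 0 and Z = -1 is ⁰₋₁e — a beta-minus particle.

beta-minus particle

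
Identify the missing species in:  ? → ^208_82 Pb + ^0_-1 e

Tl-208

Conserve mass number: A = 208 + 0, so A = 208.
Conserve atomic number: Z = 82 − 1, so Z = 81.
Z = 81 is thallium, so the species is ^208_81 Tl.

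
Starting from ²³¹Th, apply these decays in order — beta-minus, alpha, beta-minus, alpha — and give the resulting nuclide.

Ra-223

Start: (A, Z) = (231, 90).
After β⁻: (231, 91).
After α: (227, 89).
After β⁻: (227, 90).
After α: (223, 88).
Z = 88 is radium.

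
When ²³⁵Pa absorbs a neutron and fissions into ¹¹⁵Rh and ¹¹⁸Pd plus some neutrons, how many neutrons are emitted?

3

Conserve mass number: 236 = 115 + 118 + k, so k = 236 − 233 = 3.
Check atomic number: 91 = 45 + 46 + 0 = 91. ✓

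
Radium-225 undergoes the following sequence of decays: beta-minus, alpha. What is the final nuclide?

Start: (A, Z) = (225, 88).
After β⁻: (225, 89).
After α: (221, 87).
Z = 87 is francium.

Fr-221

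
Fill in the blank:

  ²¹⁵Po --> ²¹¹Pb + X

alpha particle

Conserve mass number: 215 = 211 + A, so A = 4.
Conserve atomic number: 84 = 82 + Z, so Z = 2.
A = 4 and Z = 2 is ⁴He — an alpha particle.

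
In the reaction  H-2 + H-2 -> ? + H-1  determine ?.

H-3

Conserve mass number: 2 + 2 = A + 1, so A = 3.
Conserve atomic number: 1 + 1 = Z + 1, so Z = 1.
A = 3 and Z = 1 is H-3 — a triton.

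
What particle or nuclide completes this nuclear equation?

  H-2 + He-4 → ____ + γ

Conserve mass number: 2 + 4 = A + 0, so A = 6.
Conserve atomic number: 1 + 2 = Z + 0, so Z = 3.
Z = 3 is lithium, so the species is Li-6.

Li-6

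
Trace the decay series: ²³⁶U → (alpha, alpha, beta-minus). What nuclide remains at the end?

Ac-228

Start: (A, Z) = (236, 92).
After α: (232, 90).
After α: (228, 88).
After β⁻: (228, 89).
Z = 89 is actinium.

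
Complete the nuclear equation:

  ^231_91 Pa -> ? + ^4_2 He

Conserve mass number: 231 = A + 4, so A = 227.
Conserve atomic number: 91 = Z + 2, so Z = 89.
Z = 89 is actinium, so the species is ^227_89 Ac.

Ac-227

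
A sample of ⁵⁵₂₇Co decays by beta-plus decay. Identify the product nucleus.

Beta-plus decay: mass number changes by +0, atomic number by -1.
A: 55 = 55; Z: 27 − 1 = 26.
Z = 26 is iron, so the daughter is ⁵⁵₂₆Fe.

Fe-55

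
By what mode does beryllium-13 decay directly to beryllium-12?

ΔA = 12 − 13 = -1; ΔZ = 4 − 4 = +0.
A drops by 1 with Z unchanged — a neutron was emitted.

neutron emission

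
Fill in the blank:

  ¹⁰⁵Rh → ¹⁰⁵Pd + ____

beta-minus particle

Conserve mass number: 105 = 105 + A, so A = 0.
Conserve atomic number: 45 = 46 + Z, so Z = -1.
A = 0 and Z = -1 is e⁻ — a beta-minus particle.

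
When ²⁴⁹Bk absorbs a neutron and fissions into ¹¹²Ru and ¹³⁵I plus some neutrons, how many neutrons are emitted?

3

Conserve mass number: 250 = 112 + 135 + k, so k = 250 − 247 = 3.
Check atomic number: 97 = 44 + 53 + 0 = 97. ✓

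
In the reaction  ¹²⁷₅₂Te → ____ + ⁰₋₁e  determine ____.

I-127

Conserve mass number: 127 = A + 0, so A = 127.
Conserve atomic number: 52 = Z − 1, so Z = 53.
Z = 53 is iodine, so the species is ¹²⁷₅₃I.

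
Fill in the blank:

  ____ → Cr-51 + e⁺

Conserve mass number: A = 51 + 0, so A = 51.
Conserve atomic number: Z = 24 + 1, so Z = 25.
Z = 25 is manganese, so the species is Mn-51.

Mn-51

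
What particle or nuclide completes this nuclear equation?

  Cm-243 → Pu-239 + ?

alpha particle

Conserve mass number: 243 = 239 + A, so A = 4.
Conserve atomic number: 96 = 94 + Z, so Z = 2.
A = 4 and Z = 2 is He-4 — an alpha particle.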